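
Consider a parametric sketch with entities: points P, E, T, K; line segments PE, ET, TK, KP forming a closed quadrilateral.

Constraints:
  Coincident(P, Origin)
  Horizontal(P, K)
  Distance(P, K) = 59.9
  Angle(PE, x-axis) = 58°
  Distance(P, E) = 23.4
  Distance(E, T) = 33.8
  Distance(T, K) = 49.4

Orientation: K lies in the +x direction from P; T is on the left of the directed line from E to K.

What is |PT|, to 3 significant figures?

56.8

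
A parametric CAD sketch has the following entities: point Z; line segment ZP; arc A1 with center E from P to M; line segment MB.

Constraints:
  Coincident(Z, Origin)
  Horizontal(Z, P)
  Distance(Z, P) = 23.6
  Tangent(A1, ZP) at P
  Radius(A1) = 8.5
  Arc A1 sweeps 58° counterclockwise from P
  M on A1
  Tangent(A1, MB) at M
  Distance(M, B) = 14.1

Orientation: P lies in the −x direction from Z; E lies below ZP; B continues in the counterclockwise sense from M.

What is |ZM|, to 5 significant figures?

31.066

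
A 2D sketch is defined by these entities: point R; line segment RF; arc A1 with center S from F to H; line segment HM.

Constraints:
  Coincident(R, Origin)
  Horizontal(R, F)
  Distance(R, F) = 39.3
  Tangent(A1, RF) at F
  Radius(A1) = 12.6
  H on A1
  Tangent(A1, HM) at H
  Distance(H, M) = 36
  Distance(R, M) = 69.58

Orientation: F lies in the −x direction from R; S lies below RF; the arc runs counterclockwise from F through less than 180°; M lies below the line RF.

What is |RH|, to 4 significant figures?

53.62

R is at the origin; R and F share the same y with |RF| = 39.3 and F on the −x side, so F = (-39.30, 0.000). Tangency of A1 to RF means the radius SF is perpendicular to RF, so S = F + (0, -12.6) = (-39.30, -12.60). Since SH ⟂ HM (tangency), |SM| = √(12.6² + 36.0²) = 38.14 regardless of where H sits on A1. So M lies on both circle(R, 69.58) and circle(S, 38.14); the below-RF intersection is M = (-48.88, -49.52). H is the foot of the tangent from M: H = (-51.86, -13.64).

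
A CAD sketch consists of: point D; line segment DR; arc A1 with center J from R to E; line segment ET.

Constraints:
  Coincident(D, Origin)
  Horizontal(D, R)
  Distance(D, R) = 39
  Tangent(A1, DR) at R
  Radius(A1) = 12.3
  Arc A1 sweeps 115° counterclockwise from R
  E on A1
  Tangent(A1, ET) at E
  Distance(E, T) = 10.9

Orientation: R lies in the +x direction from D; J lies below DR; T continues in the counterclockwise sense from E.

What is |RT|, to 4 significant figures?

28.15

D is at the origin; D and R share the same y with |DR| = 39.0 and R on the +x side, so R = (39.00, 0.000). The tangent condition forces JR to be normal to DR, so J = R + (0, -12.3) = (39.00, -12.30). On A1, R sits at bearing 90° from J; a 115° counterclockwise sweep puts E at bearing 205°, so E = J + 12.3·(cos 205°, sin 205°) = (27.85, -17.50). Since A1 is tangent to ET there, JE ⟂ ET, so ET runs along (−sin 205°, cos 205°); with |ET| = 10.9, T = (32.46, -27.38). Then |RT| = |T − R| = 28.15.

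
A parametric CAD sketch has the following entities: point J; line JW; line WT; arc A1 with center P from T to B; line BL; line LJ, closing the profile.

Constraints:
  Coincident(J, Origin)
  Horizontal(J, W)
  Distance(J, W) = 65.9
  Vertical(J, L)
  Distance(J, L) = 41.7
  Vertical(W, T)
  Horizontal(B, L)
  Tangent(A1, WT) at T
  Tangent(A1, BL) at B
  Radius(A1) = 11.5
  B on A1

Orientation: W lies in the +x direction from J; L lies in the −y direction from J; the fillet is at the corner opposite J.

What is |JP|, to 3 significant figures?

62.2

J is at the origin; JW is horizontal with |JW| = 65.9 and W on the +x side, so W = (65.9, 0.00). J and L share the same x with |JL| = 41.7 and L on the −y side, so L = (0.00, -41.7). The virtual corner opposite J is at (65.9, -41.7). The tangent condition forces PT to be normal to WT and the tangent condition forces PB to be normal to BL, with radius 11.5, so the center P sits 11.5 in from both sides at P = (54.4, -30.2). Then |JP| = |P − J| = 62.2.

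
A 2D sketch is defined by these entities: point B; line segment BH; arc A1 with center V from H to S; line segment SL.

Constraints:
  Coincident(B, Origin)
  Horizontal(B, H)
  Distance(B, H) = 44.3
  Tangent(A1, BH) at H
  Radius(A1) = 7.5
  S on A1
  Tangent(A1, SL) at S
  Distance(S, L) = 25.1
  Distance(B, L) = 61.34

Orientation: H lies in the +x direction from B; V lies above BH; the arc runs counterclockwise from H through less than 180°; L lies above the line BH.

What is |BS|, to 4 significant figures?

52.33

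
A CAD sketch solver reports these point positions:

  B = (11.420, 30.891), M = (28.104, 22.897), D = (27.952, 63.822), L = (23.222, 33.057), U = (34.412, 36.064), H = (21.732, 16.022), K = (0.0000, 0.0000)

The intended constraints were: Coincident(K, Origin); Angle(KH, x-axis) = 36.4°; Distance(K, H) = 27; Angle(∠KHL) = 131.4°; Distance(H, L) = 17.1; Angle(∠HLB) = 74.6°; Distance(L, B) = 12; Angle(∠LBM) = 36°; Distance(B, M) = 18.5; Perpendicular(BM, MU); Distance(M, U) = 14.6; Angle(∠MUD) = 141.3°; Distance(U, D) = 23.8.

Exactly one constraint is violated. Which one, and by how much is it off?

Distance(U, D) = 23.8 — off by 4.70.

K = (0.00, 0.00) ✓; KH at 36.40° ✓; |KH| = 27.00 ✓; ∠KHL = 131.4° ✓; |HL| = 17.10 ✓; ∠HLB = 74.60° ✓; |LB| = 12.00 ✓; ∠LBM = 36.00° ✓; |BM| = 18.50 ✓; ∠(BM, MU) = 90.00° ✓; |MU| = 14.60 ✓; ∠MUD = 141.3° ✓; |UD| = 28.50 ✗.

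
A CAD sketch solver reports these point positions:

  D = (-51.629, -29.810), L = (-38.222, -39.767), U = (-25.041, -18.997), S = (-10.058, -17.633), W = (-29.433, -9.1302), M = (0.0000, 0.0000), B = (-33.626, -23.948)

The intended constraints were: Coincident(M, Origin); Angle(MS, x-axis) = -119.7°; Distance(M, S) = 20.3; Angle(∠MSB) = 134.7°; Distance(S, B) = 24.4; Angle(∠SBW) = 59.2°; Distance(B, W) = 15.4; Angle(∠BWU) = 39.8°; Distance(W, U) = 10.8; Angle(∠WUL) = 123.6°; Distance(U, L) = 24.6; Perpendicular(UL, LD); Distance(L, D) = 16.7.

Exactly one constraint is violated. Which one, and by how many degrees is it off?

Perpendicular(UL, LD) — off by 4.20°.

M = (0.00, 0.00) ✓; MS at -119.7° ✓; |MS| = 20.30 ✓; ∠MSB = 134.7° ✓; |SB| = 24.40 ✓; ∠SBW = 59.20° ✓; |BW| = 15.40 ✓; ∠BWU = 39.80° ✓; |WU| = 10.80 ✓; ∠WUL = 123.6° ✓; |UL| = 24.60 ✓; ∠(UL, LD) = 94.20° ✗; |LD| = 16.70 ✓.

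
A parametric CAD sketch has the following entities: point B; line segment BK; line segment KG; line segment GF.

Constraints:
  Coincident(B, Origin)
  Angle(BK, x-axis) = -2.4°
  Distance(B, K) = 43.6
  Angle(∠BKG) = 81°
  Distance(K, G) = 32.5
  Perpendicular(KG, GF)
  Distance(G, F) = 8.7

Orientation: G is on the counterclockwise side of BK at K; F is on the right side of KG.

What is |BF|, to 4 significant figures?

57.78

∠BKG = 81.0°, so KG runs at -2.4° + (180° − 81.0°) = 96.60° from the x-axis; with |KG| = 32.5, G = K + 32.5·(cos 96.60°, sin 96.60°) = (39.83, 30.46). The perpendicularity gives GF at right angles to KG; with |GF| = 8.7 on the right of KG, F = G + 8.7·(0.9934, 0.1149) = (48.47, 31.46). Then |BF| = |F − B| = 57.78.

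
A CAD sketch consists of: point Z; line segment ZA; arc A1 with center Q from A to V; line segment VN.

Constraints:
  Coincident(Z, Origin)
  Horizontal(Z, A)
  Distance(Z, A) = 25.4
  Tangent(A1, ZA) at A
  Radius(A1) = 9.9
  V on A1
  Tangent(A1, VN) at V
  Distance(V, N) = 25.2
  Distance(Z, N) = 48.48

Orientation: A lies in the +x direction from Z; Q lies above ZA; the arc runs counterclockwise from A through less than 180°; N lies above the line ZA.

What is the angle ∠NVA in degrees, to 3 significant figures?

132°

Checks: |QV| = 9.900 ✓; ∠(QV, VN) = 90.00° ✓; |VN| = 25.20 ✓; |ZN| = 48.48 ✓.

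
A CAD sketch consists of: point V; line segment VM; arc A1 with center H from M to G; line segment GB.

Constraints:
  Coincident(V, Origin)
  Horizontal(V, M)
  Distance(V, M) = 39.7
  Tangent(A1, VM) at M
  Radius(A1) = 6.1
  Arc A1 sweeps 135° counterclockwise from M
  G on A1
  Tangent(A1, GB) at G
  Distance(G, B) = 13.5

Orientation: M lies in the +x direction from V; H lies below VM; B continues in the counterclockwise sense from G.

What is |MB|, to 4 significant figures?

20.63

V is at the origin; V and M share the same y with |VM| = 39.7 and M on the +x side, so M = (39.70, 0.000). Tangency of A1 to VM means the radius HM is perpendicular to VM, so H = M + (0, -6.1) = (39.70, -6.100). On A1, M sits at bearing 90° from H; a 135° counterclockwise sweep puts G at bearing 225°, so G = H + 6.1·(cos 225°, sin 225°) = (35.39, -10.41). Since A1 is tangent to GB there, HG ⟂ GB, so GB runs along (−sin 225°, cos 225°); with |GB| = 13.5, B = (44.93, -19.96). Then |MB| = |B − M| = 20.63.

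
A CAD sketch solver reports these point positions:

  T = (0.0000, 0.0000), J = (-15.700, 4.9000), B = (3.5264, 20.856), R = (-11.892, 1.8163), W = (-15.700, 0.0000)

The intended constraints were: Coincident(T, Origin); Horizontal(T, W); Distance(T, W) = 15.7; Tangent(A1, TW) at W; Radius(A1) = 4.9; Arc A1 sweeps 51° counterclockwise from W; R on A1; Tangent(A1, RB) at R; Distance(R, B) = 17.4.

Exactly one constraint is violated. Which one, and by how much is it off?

Distance(R, B) = 17.4 — off by 7.10.

T = (0.00, 0.00) ✓; T.y = 0.00, W.y = 0.00 ✓; |TW| = 15.70 ✓; ∠(JW, WT) = 90.00° ✓; |JW| = 4.900 ✓; bearing(J→R) − bearing(J→W) = 51.00° ✓; |JR| = 4.900 ✓; ∠(JR, RB) = 90.00° ✓; |RB| = 24.50 ✗.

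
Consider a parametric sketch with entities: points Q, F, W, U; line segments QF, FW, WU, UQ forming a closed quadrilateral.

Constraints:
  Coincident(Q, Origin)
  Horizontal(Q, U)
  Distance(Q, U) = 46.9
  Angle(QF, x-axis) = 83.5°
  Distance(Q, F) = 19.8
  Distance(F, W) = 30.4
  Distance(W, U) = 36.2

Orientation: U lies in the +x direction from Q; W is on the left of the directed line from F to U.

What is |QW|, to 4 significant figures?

43.89

Checks: |FW| = 30.40 ✓; |WU| = 36.20 ✓.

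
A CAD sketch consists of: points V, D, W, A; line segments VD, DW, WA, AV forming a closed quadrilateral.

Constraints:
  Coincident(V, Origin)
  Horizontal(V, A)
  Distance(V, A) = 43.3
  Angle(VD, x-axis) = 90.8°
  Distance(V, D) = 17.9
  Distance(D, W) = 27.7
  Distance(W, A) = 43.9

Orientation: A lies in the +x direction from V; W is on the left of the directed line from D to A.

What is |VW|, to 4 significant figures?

41.99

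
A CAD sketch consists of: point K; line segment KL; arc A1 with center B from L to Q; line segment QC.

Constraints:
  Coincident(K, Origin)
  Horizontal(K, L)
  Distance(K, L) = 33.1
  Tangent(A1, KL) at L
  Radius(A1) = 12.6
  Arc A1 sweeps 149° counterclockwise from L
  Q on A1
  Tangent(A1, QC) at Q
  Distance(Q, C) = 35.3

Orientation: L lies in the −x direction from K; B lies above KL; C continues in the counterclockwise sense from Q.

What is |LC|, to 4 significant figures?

47.90

K is at the origin; K and L share the same y with |KL| = 33.1 and L on the −x side, so L = (-33.10, 0.000). Since A1 is tangent to KL there, BL ⟂ KL, so B = L + (0, 12.6) = (-33.10, 12.60). On A1, L sits at bearing -90° from B; a 149° counterclockwise sweep puts Q at bearing 59°, so Q = B + 12.6·(cos 59°, sin 59°) = (-26.61, 23.40). A1 meets QC tangentially, so BQ is at right angles to QC, so QC runs along (−sin 59°, cos 59°); with |QC| = 35.3, C = (-56.87, 41.58). Then |LC| = |C − L| = 47.90.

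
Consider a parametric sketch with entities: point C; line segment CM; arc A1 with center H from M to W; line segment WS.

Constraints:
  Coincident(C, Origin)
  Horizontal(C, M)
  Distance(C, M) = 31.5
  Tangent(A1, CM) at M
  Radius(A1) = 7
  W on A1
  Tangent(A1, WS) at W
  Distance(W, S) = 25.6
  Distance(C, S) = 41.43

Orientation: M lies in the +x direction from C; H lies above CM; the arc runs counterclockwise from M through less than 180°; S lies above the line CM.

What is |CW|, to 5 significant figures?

39.037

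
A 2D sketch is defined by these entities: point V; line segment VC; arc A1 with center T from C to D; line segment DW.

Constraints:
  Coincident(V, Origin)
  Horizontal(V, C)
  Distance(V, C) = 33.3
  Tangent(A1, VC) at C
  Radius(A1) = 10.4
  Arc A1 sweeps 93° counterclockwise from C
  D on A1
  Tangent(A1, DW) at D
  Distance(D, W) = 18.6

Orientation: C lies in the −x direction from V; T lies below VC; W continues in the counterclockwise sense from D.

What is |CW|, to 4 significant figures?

30.98

V is at the origin; VC is horizontal with |VC| = 33.3 and C on the −x side, so C = (-33.30, 0.000). Since A1 is tangent to VC there, TC ⟂ VC, so T = C + (0, -10.4) = (-33.30, -10.40). On A1, C sits at bearing 90° from T; a 93° counterclockwise sweep puts D at bearing 183°, so D = T + 10.4·(cos 183°, sin 183°) = (-43.69, -10.94). Tangency of A1 to DW means the radius TD is perpendicular to DW, so DW runs along (−sin 183°, cos 183°); with |DW| = 18.6, W = (-42.71, -29.52). Then |CW| = |W − C| = 30.98.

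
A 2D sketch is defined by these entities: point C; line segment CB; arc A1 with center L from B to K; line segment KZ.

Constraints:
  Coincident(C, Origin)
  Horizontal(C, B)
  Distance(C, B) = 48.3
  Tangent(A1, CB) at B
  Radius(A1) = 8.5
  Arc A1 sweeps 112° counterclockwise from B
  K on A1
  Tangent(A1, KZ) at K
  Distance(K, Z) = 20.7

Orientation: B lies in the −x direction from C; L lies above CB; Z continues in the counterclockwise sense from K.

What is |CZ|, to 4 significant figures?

57.22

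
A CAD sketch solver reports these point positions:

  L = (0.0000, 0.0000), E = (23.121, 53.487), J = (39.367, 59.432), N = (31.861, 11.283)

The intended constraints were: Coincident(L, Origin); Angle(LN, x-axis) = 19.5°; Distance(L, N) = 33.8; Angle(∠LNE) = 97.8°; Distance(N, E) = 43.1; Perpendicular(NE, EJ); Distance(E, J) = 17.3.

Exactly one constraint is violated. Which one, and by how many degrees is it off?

Perpendicular(NE, EJ) — off by 8.40°.

L = (0.00, 0.00) ✓; LN at 19.50° ✓; |LN| = 33.80 ✓; ∠LNE = 97.80° ✓; |NE| = 43.10 ✓; ∠(NE, EJ) = 81.60° ✗; |EJ| = 17.30 ✓.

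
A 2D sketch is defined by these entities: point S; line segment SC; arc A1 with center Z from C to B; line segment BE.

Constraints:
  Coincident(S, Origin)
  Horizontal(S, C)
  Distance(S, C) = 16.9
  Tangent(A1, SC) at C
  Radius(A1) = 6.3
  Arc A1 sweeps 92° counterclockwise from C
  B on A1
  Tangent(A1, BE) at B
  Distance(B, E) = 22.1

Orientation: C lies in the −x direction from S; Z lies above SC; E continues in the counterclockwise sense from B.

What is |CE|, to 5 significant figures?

29.135

On A1, C sits at bearing -90° from Z; a 92° counterclockwise sweep puts B at bearing 2°, so B = Z + 6.3·(cos 2°, sin 2°) = (-10.604, 6.5199). Tangency of A1 to BE means the radius ZB is perpendicular to BE, so BE runs along (−sin 2°, cos 2°); with |BE| = 22.1, E = (-11.375, 28.606). Then |CE| = |E − C| = 29.135.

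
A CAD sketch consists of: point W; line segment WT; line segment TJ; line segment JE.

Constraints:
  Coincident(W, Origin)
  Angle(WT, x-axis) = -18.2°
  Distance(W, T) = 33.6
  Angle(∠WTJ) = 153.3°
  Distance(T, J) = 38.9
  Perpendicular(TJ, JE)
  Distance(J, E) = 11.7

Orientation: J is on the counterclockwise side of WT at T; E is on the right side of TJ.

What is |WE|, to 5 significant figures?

73.944

∠WTJ = 153.3°, so TJ runs at -18.2° + (180° − 153.3°) = 8.5000° from the x-axis; with |TJ| = 38.9, J = T + 38.9·(cos 8.5000°, sin 8.5000°) = (70.392, -4.7447). The perpendicularity gives JE at right angles to TJ; with |JE| = 11.7 on the right of TJ, E = J + 11.7·(0.14781, -0.98902) = (72.121, -16.316). Then |WE| = |E − W| = 73.944.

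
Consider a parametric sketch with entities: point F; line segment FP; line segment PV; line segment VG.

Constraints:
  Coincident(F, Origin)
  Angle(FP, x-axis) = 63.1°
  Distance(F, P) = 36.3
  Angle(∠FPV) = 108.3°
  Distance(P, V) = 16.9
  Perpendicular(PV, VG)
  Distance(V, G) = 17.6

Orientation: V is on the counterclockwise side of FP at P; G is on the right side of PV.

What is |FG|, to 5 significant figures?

59.257

∠FPV = 108.3°, so PV runs at 63.1° + (180° − 108.3°) = 134.80° from the x-axis; with |PV| = 16.9, V = P + 16.9·(cos 134.80°, sin 134.80°) = (4.5151, 44.364). PV is perpendicular to VG; with |VG| = 17.6 on the right of PV, G = V + 17.6·(0.70957, 0.70463) = (17.004, 56.766). Then |FG| = |G − F| = 59.257.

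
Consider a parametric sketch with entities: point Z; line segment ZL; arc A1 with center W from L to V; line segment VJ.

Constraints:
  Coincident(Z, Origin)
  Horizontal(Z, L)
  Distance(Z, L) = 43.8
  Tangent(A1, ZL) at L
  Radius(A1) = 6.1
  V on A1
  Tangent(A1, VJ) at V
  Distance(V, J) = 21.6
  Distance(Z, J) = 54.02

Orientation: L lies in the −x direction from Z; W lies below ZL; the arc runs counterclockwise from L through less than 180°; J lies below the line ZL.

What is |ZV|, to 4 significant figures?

50.32

Checks: |WV| = 6.100 ✓; ∠(WV, VJ) = 90.00° ✓; |VJ| = 21.60 ✓; |ZJ| = 54.02 ✓.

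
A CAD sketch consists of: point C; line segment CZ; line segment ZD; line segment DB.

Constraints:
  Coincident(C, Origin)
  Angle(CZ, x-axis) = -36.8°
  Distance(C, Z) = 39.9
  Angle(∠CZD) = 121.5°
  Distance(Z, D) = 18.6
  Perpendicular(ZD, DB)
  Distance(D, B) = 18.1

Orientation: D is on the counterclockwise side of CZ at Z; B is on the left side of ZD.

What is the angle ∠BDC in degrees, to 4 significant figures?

49.22°

C is at the origin; CZ runs at -36.8° with length 39.9, so Z = 39.9·(cos -36.8°, sin -36.8°) = (31.95, -23.90). ∠CZD = 121.5°, so ZD runs at -36.8° + (180° − 121.5°) = 21.70° from the x-axis; with |ZD| = 18.6, D = Z + 18.6·(cos 21.70°, sin 21.70°) = (49.23, -17.02). The perpendicularity gives DB at right angles to ZD; with |DB| = 18.1 on the left of ZD, B = D + 18.1·(-0.3697, 0.9291) = (42.54, -0.2065). Then cos ∠BDC = DB·DC / (|DB||DC|), giving 49.22°.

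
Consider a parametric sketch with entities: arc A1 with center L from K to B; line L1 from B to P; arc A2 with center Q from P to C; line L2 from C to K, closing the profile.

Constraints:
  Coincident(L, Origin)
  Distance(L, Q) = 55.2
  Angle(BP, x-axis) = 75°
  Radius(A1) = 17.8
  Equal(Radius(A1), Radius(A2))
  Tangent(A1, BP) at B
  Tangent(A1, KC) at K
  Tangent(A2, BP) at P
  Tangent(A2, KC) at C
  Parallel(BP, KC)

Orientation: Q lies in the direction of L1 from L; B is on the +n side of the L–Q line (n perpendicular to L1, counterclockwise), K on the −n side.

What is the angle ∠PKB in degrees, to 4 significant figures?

57.18°

Tangency of A1 to both parallel lines with radius 17.8 puts B and K at L ± 17.8·n: B = (-17.19, 4.607), K = (17.19, -4.607). Equal radii place P and C the same way about Q: P = Q + 17.8·n = (-2.907, 57.93), C = Q − 17.8·n = (31.48, 48.71). Then cos ∠PKB = KP·KB / (|KP||KB|), giving 57.18°.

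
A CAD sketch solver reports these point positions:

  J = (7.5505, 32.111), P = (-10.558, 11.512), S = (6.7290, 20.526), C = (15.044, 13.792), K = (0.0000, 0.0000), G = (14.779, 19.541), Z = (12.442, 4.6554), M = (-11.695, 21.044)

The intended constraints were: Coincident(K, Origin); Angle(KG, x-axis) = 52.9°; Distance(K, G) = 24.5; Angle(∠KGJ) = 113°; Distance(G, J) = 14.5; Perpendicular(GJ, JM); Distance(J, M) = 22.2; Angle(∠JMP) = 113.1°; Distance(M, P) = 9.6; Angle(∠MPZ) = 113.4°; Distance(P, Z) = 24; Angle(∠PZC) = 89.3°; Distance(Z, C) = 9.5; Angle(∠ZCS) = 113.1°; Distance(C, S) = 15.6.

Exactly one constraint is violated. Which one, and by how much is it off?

Distance(C, S) = 15.6 — off by 4.90.

K = (0.00, 0.00) ✓; KG at 52.90° ✓; |KG| = 24.50 ✓; ∠KGJ = 113.0° ✓; |GJ| = 14.50 ✓; ∠(GJ, JM) = 90.00° ✓; |JM| = 22.20 ✓; ∠JMP = 113.1° ✓; |MP| = 9.600 ✓; ∠MPZ = 113.4° ✓; |PZ| = 24.00 ✓; ∠PZC = 89.30° ✓; |ZC| = 9.500 ✓; ∠ZCS = 113.1° ✓; |CS| = 10.70 ✗.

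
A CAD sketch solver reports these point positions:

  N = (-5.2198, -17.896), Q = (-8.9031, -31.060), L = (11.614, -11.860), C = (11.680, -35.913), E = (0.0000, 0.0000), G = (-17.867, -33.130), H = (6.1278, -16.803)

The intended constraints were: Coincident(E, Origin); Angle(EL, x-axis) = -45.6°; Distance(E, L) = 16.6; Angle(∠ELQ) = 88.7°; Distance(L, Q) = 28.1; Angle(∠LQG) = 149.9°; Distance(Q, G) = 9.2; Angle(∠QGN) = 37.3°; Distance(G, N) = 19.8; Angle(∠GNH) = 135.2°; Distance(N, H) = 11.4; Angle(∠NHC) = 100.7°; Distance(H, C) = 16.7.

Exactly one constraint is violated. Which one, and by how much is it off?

Distance(H, C) = 16.7 — off by 3.20.

E = (0.00, 0.00) ✓; EL at -45.60° ✓; |EL| = 16.60 ✓; ∠ELQ = 88.70° ✓; |LQ| = 28.10 ✓; ∠LQG = 149.9° ✓; |QG| = 9.200 ✓; ∠QGN = 37.30° ✓; |GN| = 19.80 ✓; ∠GNH = 135.2° ✓; |NH| = 11.40 ✓; ∠NHC = 100.7° ✓; |HC| = 19.90 ✗.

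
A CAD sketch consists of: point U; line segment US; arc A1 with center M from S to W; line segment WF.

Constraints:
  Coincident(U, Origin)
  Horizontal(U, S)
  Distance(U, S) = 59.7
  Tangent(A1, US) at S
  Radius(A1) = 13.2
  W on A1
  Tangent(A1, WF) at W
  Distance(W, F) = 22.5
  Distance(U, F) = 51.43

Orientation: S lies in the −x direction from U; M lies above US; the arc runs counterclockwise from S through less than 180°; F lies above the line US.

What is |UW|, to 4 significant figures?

47.97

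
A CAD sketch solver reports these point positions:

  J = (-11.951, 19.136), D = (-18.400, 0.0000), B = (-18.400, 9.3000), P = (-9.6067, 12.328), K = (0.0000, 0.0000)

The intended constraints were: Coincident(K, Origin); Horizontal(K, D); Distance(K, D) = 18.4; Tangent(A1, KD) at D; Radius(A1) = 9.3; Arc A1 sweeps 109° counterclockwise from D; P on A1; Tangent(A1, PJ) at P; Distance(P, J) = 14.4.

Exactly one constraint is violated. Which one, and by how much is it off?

Distance(P, J) = 14.4 — off by 7.20.

K = (0.00, 0.00) ✓; K.y = 0.00, D.y = 0.00 ✓; |KD| = 18.40 ✓; ∠(BD, DK) = 90.00° ✓; |BD| = 9.300 ✓; bearing(B→P) − bearing(B→D) = 109.0° ✓; |BP| = 9.300 ✓; ∠(BP, PJ) = 90.00° ✓; |PJ| = 7.200 ✗.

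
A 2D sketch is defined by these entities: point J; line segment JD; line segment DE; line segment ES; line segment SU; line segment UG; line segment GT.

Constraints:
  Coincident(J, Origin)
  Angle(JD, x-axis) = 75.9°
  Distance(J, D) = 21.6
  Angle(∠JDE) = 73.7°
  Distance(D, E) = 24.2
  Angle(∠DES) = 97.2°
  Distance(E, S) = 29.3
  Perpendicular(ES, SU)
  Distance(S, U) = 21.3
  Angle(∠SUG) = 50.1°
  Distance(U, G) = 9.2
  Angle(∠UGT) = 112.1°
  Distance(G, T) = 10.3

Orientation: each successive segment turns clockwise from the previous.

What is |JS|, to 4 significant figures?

23.35

J is at the origin; JD runs at 75.9° with length 21.6, so D = (5.262, 20.95). ∠JDE = 73.7° gives DE at -30.40° from the x-axis; with |DE| = 24.2, E = (26.13, 8.703). ∠DES = 97.2° gives ES at -113.2° from the x-axis; with |ES| = 29.3, S = (14.59, -18.23). Then |JS| = |S − J| = 23.35.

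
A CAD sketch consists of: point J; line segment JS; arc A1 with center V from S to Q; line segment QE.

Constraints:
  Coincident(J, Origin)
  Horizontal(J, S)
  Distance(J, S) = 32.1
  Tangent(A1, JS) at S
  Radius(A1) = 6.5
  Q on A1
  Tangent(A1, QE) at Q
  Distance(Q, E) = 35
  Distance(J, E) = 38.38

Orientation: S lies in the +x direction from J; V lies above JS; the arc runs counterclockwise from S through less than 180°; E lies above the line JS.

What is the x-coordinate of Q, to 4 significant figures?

36.79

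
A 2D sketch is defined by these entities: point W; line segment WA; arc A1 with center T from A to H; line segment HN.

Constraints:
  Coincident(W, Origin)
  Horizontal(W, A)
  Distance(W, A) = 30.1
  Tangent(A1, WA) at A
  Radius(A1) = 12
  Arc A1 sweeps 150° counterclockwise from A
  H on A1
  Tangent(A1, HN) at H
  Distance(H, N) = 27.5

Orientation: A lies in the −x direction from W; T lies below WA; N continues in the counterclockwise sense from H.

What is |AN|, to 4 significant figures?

40.29

On A1, A sits at bearing 90° from T; a 150° counterclockwise sweep puts H at bearing 240°, so H = T + 12.0·(cos 240°, sin 240°) = (-36.10, -22.39). Since A1 is tangent to HN there, TH ⟂ HN, so HN runs along (−sin 240°, cos 240°); with |HN| = 27.5, N = (-12.28, -36.14). Then |AN| = |N − A| = 40.29.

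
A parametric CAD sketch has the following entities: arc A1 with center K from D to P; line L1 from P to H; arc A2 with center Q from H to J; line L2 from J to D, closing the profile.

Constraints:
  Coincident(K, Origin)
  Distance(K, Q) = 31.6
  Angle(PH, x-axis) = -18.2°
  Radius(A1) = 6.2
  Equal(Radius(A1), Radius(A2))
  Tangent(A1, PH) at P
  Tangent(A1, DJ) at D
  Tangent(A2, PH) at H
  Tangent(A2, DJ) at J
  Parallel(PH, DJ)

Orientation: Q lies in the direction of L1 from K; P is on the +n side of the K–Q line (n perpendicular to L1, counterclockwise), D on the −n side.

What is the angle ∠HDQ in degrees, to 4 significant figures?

10.32°

Tangency of A1 to both parallel lines with radius 6.2 puts P and D at K ± 6.2·n: P = (1.936, 5.890), D = (-1.936, -5.890). Equal radii place H and J the same way about Q: H = Q + 6.2·n = (31.96, -3.980), J = Q − 6.2·n = (28.08, -15.76). Then cos ∠HDQ = DH·DQ / (|DH||DQ|), giving 10.32°.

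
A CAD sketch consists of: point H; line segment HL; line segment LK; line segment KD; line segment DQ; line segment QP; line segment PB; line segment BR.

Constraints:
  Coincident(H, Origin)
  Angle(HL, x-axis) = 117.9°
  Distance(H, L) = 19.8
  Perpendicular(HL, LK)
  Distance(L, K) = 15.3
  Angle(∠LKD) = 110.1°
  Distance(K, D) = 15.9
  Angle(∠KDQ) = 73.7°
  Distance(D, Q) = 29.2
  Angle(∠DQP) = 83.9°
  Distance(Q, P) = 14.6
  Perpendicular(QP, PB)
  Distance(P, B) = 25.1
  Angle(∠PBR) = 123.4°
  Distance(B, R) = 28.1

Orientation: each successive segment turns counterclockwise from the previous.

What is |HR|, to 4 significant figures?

32.69

QP ⟂ PB, so PB runs at -149.8°; with |PB| = 25.1, B = (-23.01, 6.502). ∠PBR = 123.4° gives BR at -93.20° from the x-axis; with |BR| = 28.1, R = (-24.58, -21.55). Then |HR| = |R − H| = 32.69.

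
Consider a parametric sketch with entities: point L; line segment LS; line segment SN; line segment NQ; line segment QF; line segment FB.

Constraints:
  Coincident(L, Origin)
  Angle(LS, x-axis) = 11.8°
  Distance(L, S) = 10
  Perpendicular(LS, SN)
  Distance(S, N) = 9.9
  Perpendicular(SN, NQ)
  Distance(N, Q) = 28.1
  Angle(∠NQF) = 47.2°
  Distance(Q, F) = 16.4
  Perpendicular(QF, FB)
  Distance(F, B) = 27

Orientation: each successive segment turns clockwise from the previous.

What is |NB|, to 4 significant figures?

6.927

∠NQF = 47.2° gives QF at 59.00° from the x-axis; with |QF| = 16.4, F = (-7.246, 0.6654). QF ⟂ FB, so FB runs at -31.00°; with |FB| = 27.0, B = (15.90, -13.24). Then |NB| = |B − N| = 6.927.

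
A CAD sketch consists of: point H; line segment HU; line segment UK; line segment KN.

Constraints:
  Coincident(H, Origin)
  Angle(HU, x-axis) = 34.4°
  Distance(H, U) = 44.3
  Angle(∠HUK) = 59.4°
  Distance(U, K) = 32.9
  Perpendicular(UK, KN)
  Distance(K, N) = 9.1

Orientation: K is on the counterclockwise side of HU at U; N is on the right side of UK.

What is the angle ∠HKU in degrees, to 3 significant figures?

74.8°

H is at the origin; HU runs at 34.4° with length 44.3, so U = 44.3·(cos 34.4°, sin 34.4°) = (36.6, 25.0). ∠HUK = 59.4°, so UK runs at 34.4° + (180° − 59.4°) = 155° from the x-axis; with |UK| = 32.9, K = U + 32.9·(cos 155°, sin 155°) = (6.74, 38.9). Then cos ∠HKU = KH·KU / (|KH||KU|), giving 74.8°.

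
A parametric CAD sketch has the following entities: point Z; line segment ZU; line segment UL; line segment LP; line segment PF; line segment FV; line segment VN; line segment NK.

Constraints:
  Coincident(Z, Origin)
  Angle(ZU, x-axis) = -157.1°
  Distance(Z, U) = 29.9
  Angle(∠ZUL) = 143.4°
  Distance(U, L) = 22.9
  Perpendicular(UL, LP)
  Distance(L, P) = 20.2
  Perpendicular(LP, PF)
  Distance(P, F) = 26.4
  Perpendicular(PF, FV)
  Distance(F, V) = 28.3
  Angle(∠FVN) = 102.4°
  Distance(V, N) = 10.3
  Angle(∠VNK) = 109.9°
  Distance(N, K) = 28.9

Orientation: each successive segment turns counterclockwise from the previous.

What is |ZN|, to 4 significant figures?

41.54

Z is at the origin; ZU runs at -157.1° with length 29.9, so U = (-27.54, -11.63). ∠ZUL = 143.4° gives UL at -120.5° from the x-axis; with |UL| = 22.9, L = (-39.17, -31.37). UL ⟂ LP, so LP runs at -30.50°; with |LP| = 20.2, P = (-21.76, -41.62). LP is perpendicular to PF, so PF runs at 59.50°; with |PF| = 26.4, F = (-8.362, -18.87). PF ⟂ FV, so FV runs at 149.5°; with |FV| = 28.3, V = (-32.75, -4.508). ∠FVN = 102.4° gives VN at -132.9° from the x-axis; with |VN| = 10.3, N = (-39.76, -12.05). Then |ZN| = |N − Z| = 41.54.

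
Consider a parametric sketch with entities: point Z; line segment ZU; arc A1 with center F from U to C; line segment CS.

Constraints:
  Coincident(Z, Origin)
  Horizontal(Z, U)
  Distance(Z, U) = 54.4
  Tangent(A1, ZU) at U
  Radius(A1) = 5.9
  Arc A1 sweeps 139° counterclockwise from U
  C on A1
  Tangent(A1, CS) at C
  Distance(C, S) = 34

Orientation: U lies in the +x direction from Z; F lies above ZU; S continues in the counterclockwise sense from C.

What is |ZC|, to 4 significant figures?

59.18

Tangency of A1 to ZU means the radius FU is perpendicular to ZU, so F = U + (0, 5.9) = (54.40, 5.900). On A1, U sits at bearing -90° from F; a 139° counterclockwise sweep puts C at bearing 49°, so C = F + 5.9·(cos 49°, sin 49°) = (58.27, 10.35). Then |ZC| = |C − Z| = 59.18.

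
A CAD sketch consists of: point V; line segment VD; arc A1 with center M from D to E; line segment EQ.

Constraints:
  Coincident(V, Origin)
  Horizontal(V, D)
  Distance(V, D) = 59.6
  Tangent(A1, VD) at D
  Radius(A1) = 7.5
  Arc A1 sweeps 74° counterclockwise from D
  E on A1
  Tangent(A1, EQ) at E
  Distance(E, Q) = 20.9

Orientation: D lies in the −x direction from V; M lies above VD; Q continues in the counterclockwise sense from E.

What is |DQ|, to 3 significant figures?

28.6

V is at the origin; VD is horizontal with |VD| = 59.6 and D on the −x side, so D = (-59.6, 0.00). A1 meets VD tangentially, so MD is at right angles to VD, so M = D + (0, 7.5) = (-59.6, 7.50). On A1, D sits at bearing -90° from M; a 74° counterclockwise sweep puts E at bearing -16°, so E = M + 7.5·(cos -16°, sin -16°) = (-52.4, 5.43). A1 meets EQ tangentially, so ME is at right angles to EQ, so EQ runs along (−sin -16°, cos -16°); with |EQ| = 20.9, Q = (-46.6, 25.5). Then |DQ| = |Q − D| = 28.6.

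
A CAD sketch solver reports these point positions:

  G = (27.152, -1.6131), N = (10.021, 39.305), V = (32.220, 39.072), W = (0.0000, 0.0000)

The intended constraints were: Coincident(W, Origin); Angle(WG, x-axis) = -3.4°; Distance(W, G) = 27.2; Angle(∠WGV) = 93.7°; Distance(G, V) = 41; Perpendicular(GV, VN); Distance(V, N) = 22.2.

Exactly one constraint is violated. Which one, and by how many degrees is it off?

Perpendicular(GV, VN) — off by 6.50°.

W = (0.00, 0.00) ✓; WG at -3.400° ✓; |WG| = 27.20 ✓; ∠WGV = 93.70° ✓; |GV| = 41.00 ✓; ∠(GV, VN) = 96.50° ✗; |VN| = 22.20 ✓.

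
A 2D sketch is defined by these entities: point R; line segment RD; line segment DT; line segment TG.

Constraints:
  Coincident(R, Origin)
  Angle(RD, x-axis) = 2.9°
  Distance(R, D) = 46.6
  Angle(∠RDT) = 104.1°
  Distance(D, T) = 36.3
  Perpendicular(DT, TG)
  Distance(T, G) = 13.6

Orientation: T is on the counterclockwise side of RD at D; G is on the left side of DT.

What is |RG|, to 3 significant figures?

57.2

R is at the origin; RD runs at 2.9° with length 46.6, so D = 46.6·(cos 2.9°, sin 2.9°) = (46.5, 2.36). ∠RDT = 104.1°, so DT runs at 2.9° + (180° − 104.1°) = 78.8° from the x-axis; with |DT| = 36.3, T = D + 36.3·(cos 78.8°, sin 78.8°) = (53.6, 38.0). DT ⟂ TG; with |TG| = 13.6 on the left of DT, G = T + 13.6·(-0.981, 0.194) = (40.3, 40.6). Then |RG| = |G − R| = 57.2.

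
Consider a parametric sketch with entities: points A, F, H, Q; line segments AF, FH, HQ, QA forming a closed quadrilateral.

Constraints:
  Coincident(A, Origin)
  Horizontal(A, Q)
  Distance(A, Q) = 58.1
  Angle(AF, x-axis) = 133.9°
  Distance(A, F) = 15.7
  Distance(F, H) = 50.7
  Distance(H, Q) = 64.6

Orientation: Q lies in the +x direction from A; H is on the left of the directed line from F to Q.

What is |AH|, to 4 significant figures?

55.42

Checks: A.y = 0.00, Q.y = 0.00 ✓; |FH| = 50.70 ✓; |HQ| = 64.60 ✓.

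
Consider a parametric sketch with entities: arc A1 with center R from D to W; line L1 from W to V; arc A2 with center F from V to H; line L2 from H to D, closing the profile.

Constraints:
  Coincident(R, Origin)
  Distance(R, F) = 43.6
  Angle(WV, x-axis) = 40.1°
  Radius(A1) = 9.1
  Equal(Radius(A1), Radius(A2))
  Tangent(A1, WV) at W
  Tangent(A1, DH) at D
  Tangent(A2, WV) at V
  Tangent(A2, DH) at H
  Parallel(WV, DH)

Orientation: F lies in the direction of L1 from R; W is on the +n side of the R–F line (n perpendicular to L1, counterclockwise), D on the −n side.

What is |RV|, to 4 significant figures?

44.54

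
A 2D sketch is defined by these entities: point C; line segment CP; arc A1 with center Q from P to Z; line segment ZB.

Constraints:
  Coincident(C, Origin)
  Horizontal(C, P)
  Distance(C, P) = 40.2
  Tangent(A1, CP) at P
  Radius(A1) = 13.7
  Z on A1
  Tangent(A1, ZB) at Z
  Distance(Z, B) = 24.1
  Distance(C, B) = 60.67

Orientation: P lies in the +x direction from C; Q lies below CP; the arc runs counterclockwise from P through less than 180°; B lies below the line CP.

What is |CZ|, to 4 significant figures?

37.01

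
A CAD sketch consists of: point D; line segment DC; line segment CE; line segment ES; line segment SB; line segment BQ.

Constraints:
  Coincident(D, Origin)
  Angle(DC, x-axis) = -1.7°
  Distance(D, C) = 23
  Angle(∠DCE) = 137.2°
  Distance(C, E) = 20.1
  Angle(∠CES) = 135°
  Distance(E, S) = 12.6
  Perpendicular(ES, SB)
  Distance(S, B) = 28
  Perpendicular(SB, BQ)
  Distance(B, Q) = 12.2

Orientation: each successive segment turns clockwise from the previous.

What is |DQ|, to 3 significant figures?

18.0

D is at the origin; DC runs at -1.7° with length 23.0, so C = (23.0, -0.682). ∠DCE = 137.2° gives CE at -44.5° from the x-axis; with |CE| = 20.1, E = (37.3, -14.8). ∠CES = 135.0° gives ES at -89.5° from the x-axis; with |ES| = 12.6, S = (37.4, -27.4). ES ⟂ SB, so SB runs at -180°; with |SB| = 28.0, B = (9.44, -27.6). The perpendicularity gives BQ at right angles to SB, so BQ runs at 90.5°; with |BQ| = 12.2, Q = (9.33, -15.4). Then |DQ| = |Q − D| = 18.0.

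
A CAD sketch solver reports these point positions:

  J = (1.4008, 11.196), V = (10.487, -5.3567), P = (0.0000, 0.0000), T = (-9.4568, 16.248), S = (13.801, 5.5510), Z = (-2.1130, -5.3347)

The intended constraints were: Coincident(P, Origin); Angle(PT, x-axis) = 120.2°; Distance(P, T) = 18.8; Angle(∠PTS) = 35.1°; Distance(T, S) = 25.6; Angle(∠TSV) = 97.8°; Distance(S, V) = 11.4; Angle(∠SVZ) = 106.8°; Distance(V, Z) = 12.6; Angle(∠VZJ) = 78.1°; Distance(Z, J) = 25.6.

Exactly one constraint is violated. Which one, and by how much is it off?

Distance(Z, J) = 25.6 — off by 8.70.

P = (0.00, 0.00) ✓; PT at 120.2° ✓; |PT| = 18.80 ✓; ∠PTS = 35.10° ✓; |TS| = 25.60 ✓; ∠TSV = 97.80° ✓; |SV| = 11.40 ✓; ∠SVZ = 106.8° ✓; |VZ| = 12.60 ✓; ∠VZJ = 78.10° ✓; |ZJ| = 16.90 ✗.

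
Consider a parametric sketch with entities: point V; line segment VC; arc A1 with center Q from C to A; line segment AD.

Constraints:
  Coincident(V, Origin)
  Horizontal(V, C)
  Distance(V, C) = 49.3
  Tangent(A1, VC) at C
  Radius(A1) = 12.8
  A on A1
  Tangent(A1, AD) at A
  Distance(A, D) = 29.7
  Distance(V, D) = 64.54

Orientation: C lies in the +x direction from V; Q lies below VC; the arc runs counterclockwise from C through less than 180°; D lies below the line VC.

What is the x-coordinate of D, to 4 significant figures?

46.27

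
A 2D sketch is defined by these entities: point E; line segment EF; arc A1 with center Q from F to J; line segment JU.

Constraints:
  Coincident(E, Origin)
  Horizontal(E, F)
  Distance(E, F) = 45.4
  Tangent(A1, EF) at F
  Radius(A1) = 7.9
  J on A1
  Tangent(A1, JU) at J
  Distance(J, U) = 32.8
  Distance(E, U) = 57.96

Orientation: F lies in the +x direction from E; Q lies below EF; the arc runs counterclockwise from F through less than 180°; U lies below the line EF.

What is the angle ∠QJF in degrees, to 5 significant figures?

42.266°

E is at the origin; E and F share the same y with |EF| = 45.4 and F on the +x side, so F = (45.400, 0.0000). Since A1 is tangent to EF there, QF ⟂ EF, so Q = F + (0, -7.9) = (45.400, -7.9000). Since QJ ⟂ JU (tangency), |QU| = √(7.9² + 32.8²) = 33.738 regardless of where J sits on A1. So U lies on both circle(E, 57.96) and circle(Q, 33.738); the below-EF intersection is U = (40.662, -41.304). J is the foot of the tangent from U: J = (37.536, -8.6529).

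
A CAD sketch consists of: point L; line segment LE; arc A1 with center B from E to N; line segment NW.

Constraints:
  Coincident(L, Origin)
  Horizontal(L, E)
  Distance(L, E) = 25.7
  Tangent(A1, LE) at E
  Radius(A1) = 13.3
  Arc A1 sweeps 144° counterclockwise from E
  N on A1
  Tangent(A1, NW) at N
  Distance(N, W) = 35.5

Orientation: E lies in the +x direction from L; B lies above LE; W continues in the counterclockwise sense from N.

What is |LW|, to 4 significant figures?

45.18

On A1, E sits at bearing -90° from B; a 144° counterclockwise sweep puts N at bearing 54°, so N = B + 13.3·(cos 54°, sin 54°) = (33.52, 24.06). Since A1 is tangent to NW there, BN ⟂ NW, so NW runs along (−sin 54°, cos 54°); with |NW| = 35.5, W = (4.797, 44.93). Then |LW| = |W − L| = 45.18.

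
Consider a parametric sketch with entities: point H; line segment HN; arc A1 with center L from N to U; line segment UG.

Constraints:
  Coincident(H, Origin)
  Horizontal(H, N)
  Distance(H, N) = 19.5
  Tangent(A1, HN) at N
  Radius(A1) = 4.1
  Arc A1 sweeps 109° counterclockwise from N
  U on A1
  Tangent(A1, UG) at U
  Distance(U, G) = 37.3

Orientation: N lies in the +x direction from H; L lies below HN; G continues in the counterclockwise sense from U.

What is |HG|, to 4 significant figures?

49.27

H is at the origin; HN is horizontal with |HN| = 19.5 and N on the +x side, so N = (19.50, 0.000). The tangent condition forces LN to be normal to HN, so L = N + (0, -4.1) = (19.50, -4.100). On A1, N sits at bearing 90° from L; a 109° counterclockwise sweep puts U at bearing 199°, so U = L + 4.1·(cos 199°, sin 199°) = (15.62, -5.435). The tangent condition forces LU to be normal to UG, so UG runs along (−sin 199°, cos 199°); with |UG| = 37.3, G = (27.77, -40.70). Then |HG| = |G − H| = 49.27.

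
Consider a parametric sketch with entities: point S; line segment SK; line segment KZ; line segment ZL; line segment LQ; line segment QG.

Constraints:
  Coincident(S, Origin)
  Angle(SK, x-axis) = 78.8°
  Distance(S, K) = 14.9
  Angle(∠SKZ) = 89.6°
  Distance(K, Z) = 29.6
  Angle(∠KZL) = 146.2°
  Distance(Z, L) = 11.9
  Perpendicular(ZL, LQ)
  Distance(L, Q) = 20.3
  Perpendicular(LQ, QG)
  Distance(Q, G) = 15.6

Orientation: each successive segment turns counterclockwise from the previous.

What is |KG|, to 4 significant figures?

21.25

S is at the origin; SK runs at 78.8° with length 14.9, so K = (2.894, 14.62). ∠SKZ = 89.6° gives KZ at 169.2° from the x-axis; with |KZ| = 29.6, Z = (-26.18, 20.16). ∠KZL = 146.2° gives ZL at -157.0° from the x-axis; with |ZL| = 11.9, L = (-37.14, 15.51). ZL is perpendicular to LQ, so LQ runs at -67.00°; with |LQ| = 20.3, Q = (-29.20, -3.173). LQ ⟂ QG, so QG runs at 23.00°; with |QG| = 15.6, G = (-14.84, 2.922). Then |KG| = |G − K| = 21.25.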